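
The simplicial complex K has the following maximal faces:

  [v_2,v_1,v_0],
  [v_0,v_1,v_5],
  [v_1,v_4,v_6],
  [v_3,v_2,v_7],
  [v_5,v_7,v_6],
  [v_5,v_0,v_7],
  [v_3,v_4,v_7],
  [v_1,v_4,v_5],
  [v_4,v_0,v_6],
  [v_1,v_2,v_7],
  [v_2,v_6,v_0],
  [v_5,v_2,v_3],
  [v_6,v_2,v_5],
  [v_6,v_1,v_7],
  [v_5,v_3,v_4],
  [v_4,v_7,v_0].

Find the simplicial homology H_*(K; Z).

Take the total order v_0 < v_1 < v_2 < v_3 < v_4 < v_5 < v_6 < v_7 on the vertex set. Then K (dimension 2) consists of the simplices:

  0-simplices (8): [v_0], [v_1], [v_2], [v_3], [v_4], [v_5], [v_6], [v_7]
  1-simplices (24): (24 of them)
  2-simplices (16): (16 of them)

Hence C_0 ≅ Z^8, C_1 ≅ Z^24, C_2 ≅ Z^16.

The boundary map ∂_1: C_1 → C_0 maps an edge to its endpoints' difference, ∂[p,q] = q − p.
This gives a 8×24 integer matrix of rank 7; reducing to Smith normal form yields diagonal entries (1,1,1,1,1,1,1).

∂_2: C_2 → C_1 acts by ∂[p,q,r] = [q,r] − [p,r] + [p,q]. For instance
  ∂[v_1,v_4,v_5] = [v_4,v_5] − [v_1,v_5] + [v_1,v_4],
  ∂[v_2,v_3,v_7] = [v_3,v_7] − [v_2,v_7] + [v_2,v_3].
The 24×16 boundary matrix has rank 15 and Smith normal form diag(1,1,1,1,1,1,1,1,1,1,1,1,1,1,1).

Computing H_k = (kernel of ∂_k) / (image of ∂_{k+1}):

  H_0: rank C_0 − rank ∂_1 = 8 − 7 = 1, and the invariant factors of ∂_1 are all 1, so H_0 = Z.
  H_1: rank ker ∂_1 − rank ∂_2 = (24 − 7) − 15 = 2, and the invariant factors of ∂_2 are all 1, so H_1 = Z^2.
  H_2: rank ker ∂_2 − rank ∂_3 = (16 − 15) − 0 = 1, and there is no ∂_3, so H_2 = Z.

As a check, the Euler characteristic is 8 − 24 + 16 = 0, which agrees with 1 − 2 + 1 = 0.

H_0 ≅ Z,  H_1 ≅ Z^2,  H_2 ≅ Z.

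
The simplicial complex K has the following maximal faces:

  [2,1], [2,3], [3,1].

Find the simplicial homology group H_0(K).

H_0 ≅ Z.

Take the total order 1 < 2 < 3 on the vertex set. Then K (dimension 1) consists of the simplices:

  0-simplices (3): [1], [2], [3]
  1-simplices (3): [1,2], [1,3], [2,3]

so the chain groups are C_0 ≅ Z^3, C_1 ≅ Z^3.

The boundary map ∂_1: C_1 → C_0 maps an edge to its endpoints' difference, ∂[p,q] = q − p.
This gives a 3×3 integer matrix of rank 2; reducing to Smith normal form yields diagonal entries (1,1).

Computing H_k = (kernel of ∂_k) / (image of ∂_{k+1}):

  H_0: rank C_0 − rank ∂_1 = 3 − 2 = 1, and the invariant factors of ∂_1 are all 1, so H_0 ≅ Z.

(K is a triangulation of the circle S^1.)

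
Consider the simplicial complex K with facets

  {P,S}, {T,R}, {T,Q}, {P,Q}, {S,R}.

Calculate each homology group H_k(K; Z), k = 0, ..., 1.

Fix the vertex order P < Q < R < S < T and write every simplex with vertices in increasing order. Then dim K = 1 and the simplices of K are:

  0-simplices (5): P, Q, R, S, T
  1-simplices (5): PQ, PS, QT, RS, RT

so the chain groups are C_0 ≅ Z^5, C_1 ≅ Z^5.

∂_1: C_1 → C_0 is given by ∂[p,q] = [q] − [p]. For instance
  ∂PQ = Q − P.
This gives a 5×5 integer matrix of rank 4; reducing to Smith normal form yields diagonal entries (1,1,1,1).

Computing H_k = (kernel of ∂_k) / (image of ∂_{k+1}):

  H_0: rank C_0 − rank ∂_1 = 5 − 4 = 1, and the invariant factors of ∂_1 are all 1, so H_0 ≅ Z.
  H_1: rank ker ∂_1 − rank ∂_2 = (5 − 4) − 0 = 1, and there is no ∂_2, so H_1 ≅ Z.

H_0 = Z,  H_1 = Z.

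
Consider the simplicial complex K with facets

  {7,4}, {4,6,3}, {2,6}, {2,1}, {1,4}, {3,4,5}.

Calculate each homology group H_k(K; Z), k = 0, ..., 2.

H_0 = Z,  H_1 = Z,  H_2 = 0.

Order the vertices as 1 < 2 < 3 < 4 < 5 < 6 < 7. Listing each simplex with vertices in this order, K has dimension 2 with simplices:

  0-simplices (7): [1], [2], [3], [4], [5], [6], [7]
  1-simplices (9): [1,2], [1,4], [2,6], [3,4], [3,5], [3,6], [4,5], [4,6], [4,7]
  2-simplices (2): [3,4,5], [3,4,6]

so the chain groups are C_0 ≅ Z^7, C_1 ≅ Z^9, C_2 ≅ Z^2.

∂_1: C_1 → C_0 is given by ∂[p,q] = [q] − [p].
This gives a 7×9 integer matrix of rank 6; reducing to Smith normal form yields diagonal entries (1,1,1,1,1,1).

∂_2: C_2 → C_1 sends each 2-simplex [p,q,r] to [q,r] − [p,r] + [p,q]. For instance
  ∂[3,4,5] = [4,5] − [3,5] + [3,4],
  ∂[3,4,6] = [4,6] − [3,6] + [3,4].
The resulting 9×2 matrix has rank 2, and its Smith normal form has invariant factors (1,1).

From H_k ≅ ker(∂_k) / im(∂_{k+1}) we obtain:

  H_0: rank C_0 − rank ∂_1 = 7 − 6 = 1, and the invariant factors of ∂_1 are all 1, so H_0 = Z.
  H_1: rank ker ∂_1 − rank ∂_2 = (9 − 6) − 2 = 1, and the invariant factors of ∂_2 are all 1, so H_1 = Z.
  H_2: rank ker ∂_2 − rank ∂_3 = (2 − 2) − 0 = 0, and there is no ∂_3, so H_2 = 0.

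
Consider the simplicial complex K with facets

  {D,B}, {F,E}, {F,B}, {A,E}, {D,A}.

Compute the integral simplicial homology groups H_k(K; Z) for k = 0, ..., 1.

H_0 ≅ Z,  H_1 ≅ Z.

We work with the vertex ordering A < B < D < E < F. The simplices of K, each written with vertices in increasing order, are:

  0-simplices (5): A, B, D, E, F
  1-simplices (5): AD, AE, BD, BF, EF

giving chain groups C_0 ≅ Z^5, C_1 ≅ Z^5.

Boundary ∂_1: C_1 → C_0 maps an edge to its endpoints' difference, ∂[p,q] = q − p. For instance
  ∂BD = D − B.
This gives a 5×5 integer matrix of rank 4; reducing to Smith normal form yields diagonal entries (1,1,1,1).

Now H_k = ker ∂_k / im ∂_{k+1}, so:

  H_0: rank C_0 − rank ∂_1 = 5 − 4 = 1, and the invariant factors of ∂_1 are all 1, so H_0 ≅ Z.
  H_1: rank ker ∂_1 − rank ∂_2 = (5 − 4) − 0 = 1, and there is no ∂_2, so H_1 ≅ Z.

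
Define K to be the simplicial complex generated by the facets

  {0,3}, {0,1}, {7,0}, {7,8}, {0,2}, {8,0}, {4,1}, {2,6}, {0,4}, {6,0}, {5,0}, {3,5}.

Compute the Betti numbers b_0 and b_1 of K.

b_0 = 1, b_1 = 4.

We work with the vertex ordering 0 < 1 < 2 < 3 < 4 < 5 < 6 < 7 < 8. The simplices of K, each written with vertices in increasing order, are:

  0-simplices (9): [0], [1], [2], [3], [4], [5], [6], [7], [8]
  1-simplices (12): [0,1], [0,2], [0,3], [0,4], [0,5], [0,6], [0,7], [0,8], [1,4], [2,6], [3,5], [7,8]

giving chain groups C_0 ≅ Z^9, C_1 ≅ Z^12.

The boundary map ∂_1: C_1 → C_0 is given by ∂[p,q] = [q] − [p]. For instance
  ∂[2,6] = [6] − [2].
The resulting 9×12 matrix has rank 8, and its Smith normal form has invariant factors (1,1,1,1,1,1,1,1).

Now H_k = ker ∂_k / im ∂_{k+1}, so:

  H_0: rank C_0 − rank ∂_1 = 9 − 8 = 1, and the invariant factors of ∂_1 are all 1, so H_0 ≅ Z.
  H_1: rank ker ∂_1 − rank ∂_2 = (12 − 8) − 0 = 4, and there is no ∂_2, so H_1 ≅ Z^4.

(K is a triangulation of a wedge of 4 circles.)

Hence the Betti numbers are b_0 = 1, b_1 = 4.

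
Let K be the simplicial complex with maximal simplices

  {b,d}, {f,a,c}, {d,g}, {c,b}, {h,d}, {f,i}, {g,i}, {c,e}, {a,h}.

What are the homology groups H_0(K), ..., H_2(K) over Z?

Fix the vertex order a < b < c < d < e < f < g < h < i and write every simplex with vertices in increasing order. Then dim K = 2 and the simplices of K are:

  0-simplices (9): a, b, c, d, e, f, g, h, i
  1-simplices (11): ac, af, ah, bc, bd, ce, cf, dg, dh, fi, gi
  2-simplices (1): acf

giving chain groups C_0 ≅ Z^9, C_1 ≅ Z^11, C_2 ≅ Z^1.

The boundary map ∂_1: C_1 → C_0 is given by ∂[p,q] = [q] − [p]. For instance
  ∂fi = i − f.
This gives a 9×11 integer matrix of rank 8; reducing to Smith normal form yields diagonal entries (1,1,1,1,1,1,1,1).

The boundary map ∂_2: C_2 → C_1 acts by ∂[p,q,r] = [q,r] − [p,r] + [p,q]. For instance
  ∂acf = cf − af + ac.
The resulting 11×1 matrix has rank 1, and its Smith normal form has invariant factors (1).

Reading off H_k = ker ∂_k / im ∂_{k+1}:

  H_0: rank C_0 − rank ∂_1 = 9 − 8 = 1, and the invariant factors of ∂_1 are all 1, so H_0 ≅ Z.
  H_1: rank ker ∂_1 − rank ∂_2 = (11 − 8) − 1 = 2, and the invariant factors of ∂_2 are all 1, so H_1 ≅ Z^2.
  H_2: rank ker ∂_2 − rank ∂_3 = (1 − 1) − 0 = 0, and there is no ∂_3, so H_2 ≅ 0.

H_0 ≅ Z,  H_1 ≅ Z^2,  H_2 = 0.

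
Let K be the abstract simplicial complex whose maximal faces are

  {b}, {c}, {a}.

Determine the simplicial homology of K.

H_0 = Z^3.

K has 3 vertices.
rank ∂_0 = 0, rank ∂_1 = 0 ⇒ b_0 = 3 − 0 − 0 = 3. So H_0 = Z^3.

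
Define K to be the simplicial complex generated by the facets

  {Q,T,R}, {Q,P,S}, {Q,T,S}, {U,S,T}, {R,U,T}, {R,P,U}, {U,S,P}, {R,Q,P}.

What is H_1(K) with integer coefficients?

H_1 = 0.

Fix the vertex order P < Q < R < S < T < U and write every simplex with vertices in increasing order. Then dim K = 2 and the simplices of K are:

  0-simplices (6): P, Q, R, S, T, U
  1-simplices (12): PQ, PR, PS, PU, QR, QS, QT, RT, RU, ST, SU, TU
  2-simplices (8): PQR, PQS, PRU, PSU, QRT, QST, RTU, STU

so the chain groups are C_0 ≅ Z^6, C_1 ≅ Z^12, C_2 ≅ Z^8.

The boundary map ∂_1: C_1 → C_0 maps an edge to its endpoints' difference, ∂[p,q] = q − p.
As a 6×12 matrix over Z this has rank 5, with invariant factors (1,1,1,1,1).

∂_2: C_2 → C_1 acts by ∂[p,q,r] = [q,r] − [p,r] + [p,q]. For instance
  ∂QRT = RT − QT + QR,
  ∂PQS = QS − PS + PQ.
The resulting 12×8 matrix has rank 7, and its Smith normal form has invariant factors (1,1,1,1,1,1,1).

Computing H_k = (kernel of ∂_k) / (image of ∂_{k+1}):

  H_1: rank ker ∂_1 − rank ∂_2 = (12 − 5) − 7 = 0, and the invariant factors of ∂_2 are all 1, so H_1 = 0.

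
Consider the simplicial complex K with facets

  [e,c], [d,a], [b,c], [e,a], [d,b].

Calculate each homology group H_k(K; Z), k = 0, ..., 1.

H_0 = Z,  H_1 = Z.

Fix the vertex order a < b < c < d < e and write every simplex with vertices in increasing order. Then dim K = 1 and the simplices of K are:

  0-simplices (5): a, b, c, d, e
  1-simplices (5): ad, ae, bc, bd, ce

so the chain groups are C_0 ≅ Z^5, C_1 ≅ Z^5.

∂_1: C_1 → C_0 is given by ∂[p,q] = [q] − [p]. For instance
  ∂ae = e − a.
As a 5×5 matrix over Z this has rank 4, with invariant factors (1,1,1,1).

Computing H_k = (kernel of ∂_k) / (image of ∂_{k+1}):

  H_0: rank C_0 − rank ∂_1 = 5 − 4 = 1, and the invariant factors of ∂_1 are all 1, so H_0 = Z.
  H_1: rank ker ∂_1 − rank ∂_2 = (5 − 4) − 0 = 1, and there is no ∂_2, so H_1 = Z.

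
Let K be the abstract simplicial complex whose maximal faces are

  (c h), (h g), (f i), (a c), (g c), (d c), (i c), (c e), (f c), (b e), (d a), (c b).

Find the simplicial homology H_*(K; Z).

We work with the vertex ordering a < b < c < d < e < f < g < h < i. The simplices of K, each written with vertices in increasing order, are:

  0-simplices (9): a, b, c, d, e, f, g, h, i
  1-simplices (12): ac, ad, bc, be, cd, ce, cf, cg, ch, ci, fi, gh

giving chain groups C_0 ≅ Z^9, C_1 ≅ Z^12.

∂_1: C_1 → C_0 is given by ∂[p,q] = [q] − [p]. For instance
  ∂ad = d − a.
As a 9×12 matrix over Z this has rank 8, with invariant factors (1,1,1,1,1,1,1,1).

From H_k ≅ ker(∂_k) / im(∂_{k+1}) we obtain:

  H_0: rank C_0 − rank ∂_1 = 9 − 8 = 1, and the invariant factors of ∂_1 are all 1, so H_0 ≅ Z.
  H_1: rank ker ∂_1 − rank ∂_2 = (12 − 8) − 0 = 4, and there is no ∂_2, so H_1 ≅ Z^4.

H_0 ≅ Z,  H_1 ≅ Z^4.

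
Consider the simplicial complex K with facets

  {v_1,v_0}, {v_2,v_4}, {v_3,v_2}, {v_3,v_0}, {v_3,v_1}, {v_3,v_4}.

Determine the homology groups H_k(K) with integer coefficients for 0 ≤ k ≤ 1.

Take the total order v_0 < v_1 < v_2 < v_3 < v_4 on the vertex set. Then K (dimension 1) consists of the simplices:

  0-simplices (5): [v_0], [v_1], [v_2], [v_3], [v_4]
  1-simplices (6): [v_0,v_1], [v_0,v_3], [v_1,v_3], [v_2,v_3], [v_2,v_4], [v_3,v_4]

Hence C_0 ≅ Z^5, C_1 ≅ Z^6.

Boundary ∂_1: C_1 → C_0 is given by ∂[p,q] = [q] − [p]. For instance
  ∂[v_0,v_1] = [v_1] − [v_0].
As a 5×6 matrix over Z this has rank 4, with invariant factors (1,1,1,1).

Computing H_k = (kernel of ∂_k) / (image of ∂_{k+1}):

  H_0: rank C_0 − rank ∂_1 = 5 − 4 = 1, and the invariant factors of ∂_1 are all 1, so H_0 = Z.
  H_1: rank ker ∂_1 − rank ∂_2 = (6 − 4) − 0 = 2, and there is no ∂_2, so H_1 = Z^2.

As a check, the Euler characteristic is 5 − 6 = -1, which agrees with 1 − 2 = -1.

H_0 ≅ Z,  H_1 ≅ Z^2.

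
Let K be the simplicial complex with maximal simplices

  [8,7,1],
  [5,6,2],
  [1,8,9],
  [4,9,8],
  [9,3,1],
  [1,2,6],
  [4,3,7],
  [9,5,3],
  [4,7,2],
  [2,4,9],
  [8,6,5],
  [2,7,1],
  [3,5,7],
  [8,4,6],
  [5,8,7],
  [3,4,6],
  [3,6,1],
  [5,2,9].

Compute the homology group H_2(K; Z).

H_2 = Z.

Order the vertices as 1 < 2 < 3 < 4 < 5 < 6 < 7 < 8 < 9. Listing each simplex with vertices in this order, K has dimension 2 with simplices:

  0-simplices (9): [1], [2], [3], [4], [5], [6], [7], [8], [9]
  1-simplices (27): (27 of them)
  2-simplices (18): [1,2,6], [1,2,7], [1,3,6], [1,3,9], [1,7,8], [1,8,9], [2,4,7], [2,4,9], [2,5,6], [2,5,9], [3,4,6], [3,4,7], [3,5,7], [3,5,9], [4,6,8], [4,8,9], [5,6,8], [5,7,8]

Hence C_0 ≅ Z^9, C_1 ≅ Z^27, C_2 ≅ Z^18.

The boundary map ∂_1: C_1 → C_0 sends each edge [p,q] (with p < q) to q − p. For instance
  ∂[1,3] = [3] − [1].
The 9×27 boundary matrix has rank 8 and Smith normal form diag(1,1,1,1,1,1,1,1).

The boundary map ∂_2: C_2 → C_1 maps a triangle to the signed sum of its edges. For instance
  ∂[1,8,9] = [8,9] − [1,9] + [1,8],
  ∂[1,7,8] = [7,8] − [1,8] + [1,7].
As a 27×18 matrix over Z this has rank 17, with invariant factors (1,1,1,1,1,1,1,1,1,1,1,1,1,1,1,1,1).

Now H_k = ker ∂_k / im ∂_{k+1}, so:

  H_2: rank ker ∂_2 − rank ∂_3 = (18 − 17) − 0 = 1, and there is no ∂_3, so H_2 ≅ Z.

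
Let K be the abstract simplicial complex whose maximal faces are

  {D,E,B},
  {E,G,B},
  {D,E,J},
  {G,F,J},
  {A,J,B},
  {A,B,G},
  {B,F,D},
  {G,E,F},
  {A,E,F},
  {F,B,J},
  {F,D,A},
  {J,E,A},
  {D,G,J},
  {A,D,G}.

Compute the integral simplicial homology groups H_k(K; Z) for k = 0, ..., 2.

H_0 = Z,  H_1 = Z^2,  H_2 = Z.

K has 7 vertices, 21 edges, 14 triangles.
rank ∂_0 = 0, rank ∂_1 = 6 ⇒ b_0 = 7 − 0 − 6 = 1; all invariant factors of ∂_1 are 1 so no torsion. So H_0 = Z.
rank ∂_1 = 6, rank ∂_2 = 13 ⇒ b_1 = 21 − 6 − 13 = 2; all invariant factors of ∂_2 are 1 so no torsion. So H_1 = Z^2.
rank ∂_2 = 13, rank ∂_3 = 0 ⇒ b_2 = 14 − 13 − 0 = 1. So H_2 = Z.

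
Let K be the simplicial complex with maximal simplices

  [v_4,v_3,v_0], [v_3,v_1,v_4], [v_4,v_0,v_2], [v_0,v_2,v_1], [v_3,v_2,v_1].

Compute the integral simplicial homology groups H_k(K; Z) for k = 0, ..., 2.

We work with the vertex ordering v_0 < v_1 < v_2 < v_3 < v_4. The simplices of K, each written with vertices in increasing order, are:

  0-simplices (5): [v_0], [v_1], [v_2], [v_3], [v_4]
  1-simplices (10): [v_0,v_1], [v_0,v_2], [v_0,v_3], [v_0,v_4], [v_1,v_2], [v_1,v_3], [v_1,v_4], [v_2,v_3], [v_2,v_4], [v_3,v_4]
  2-simplices (5): [v_0,v_1,v_2], [v_0,v_2,v_4], [v_0,v_3,v_4], [v_1,v_2,v_3], [v_1,v_3,v_4]

so the chain groups are C_0 ≅ Z^5, C_1 ≅ Z^10, C_2 ≅ Z^5.

The boundary map ∂_1: C_1 → C_0 maps an edge to its endpoints' difference, ∂[p,q] = q − p.
This gives a 5×10 integer matrix of rank 4; reducing to Smith normal form yields diagonal entries (1,1,1,1).

∂_2: C_2 → C_1 maps a triangle to the signed sum of its edges. For instance
  ∂[v_1,v_3,v_4] = [v_3,v_4] − [v_1,v_4] + [v_1,v_3],
  ∂[v_0,v_2,v_4] = [v_2,v_4] − [v_0,v_4] + [v_0,v_2].
As a 10×5 matrix over Z this has rank 5, with invariant factors (1,1,1,1,1).

Reading off H_k = ker ∂_k / im ∂_{k+1}:

  H_0: rank C_0 − rank ∂_1 = 5 − 4 = 1, and the invariant factors of ∂_1 are all 1, so H_0 = Z.
  H_1: rank ker ∂_1 − rank ∂_2 = (10 − 4) − 5 = 1, and the invariant factors of ∂_2 are all 1, so H_1 = Z.
  H_2: rank ker ∂_2 − rank ∂_3 = (5 − 5) − 0 = 0, and there is no ∂_3, so H_2 = 0.

(K is a triangulation of the Möbius band.)

H_0 = Z,  H_1 = Z,  H_2 = 0.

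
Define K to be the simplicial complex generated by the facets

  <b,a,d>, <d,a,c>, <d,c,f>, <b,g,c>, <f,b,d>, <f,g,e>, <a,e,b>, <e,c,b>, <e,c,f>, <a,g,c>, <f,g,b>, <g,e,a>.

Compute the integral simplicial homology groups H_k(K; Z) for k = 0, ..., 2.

Take the total order a < b < c < d < e < f < g on the vertex set. Then K (dimension 2) consists of the simplices:

  0-simplices (7): a, b, c, d, e, f, g
  1-simplices (18): ab, ac, ad, ae, ag, bc, bd, be, bf, bg, cd, ce, cf, cg, df, ef, eg, fg
  2-simplices (12): abd, abe, acd, acg, aeg, bce, bcg, bdf, bfg, cdf, cef, efg

Hence C_0 ≅ Z^7, C_1 ≅ Z^18, C_2 ≅ Z^12.

∂_1: C_1 → C_0 maps an edge to its endpoints' difference, ∂[p,q] = q − p. For instance
  ∂be = e − b.
As a 7×18 matrix over Z this has rank 6, with invariant factors (1,1,1,1,1,1).

The boundary map ∂_2: C_2 → C_1 acts by ∂[p,q,r] = [q,r] − [p,r] + [p,q]. For instance
  ∂acg = cg − ag + ac,
  ∂bdf = df − bf + bd.
As a 18×12 matrix over Z this has rank 12, with invariant factors (1,1,1,1,1,1,1,1,1,1,1,2).

Reading off H_k = ker ∂_k / im ∂_{k+1}:

  H_0: rank C_0 − rank ∂_1 = 7 − 6 = 1, and the invariant factors of ∂_1 are all 1, so H_0 ≅ Z.
  H_1: rank ker ∂_1 − rank ∂_2 = (18 − 6) − 12 = 0, and ∂_2 has invariant factor 2 > 1, so H_1 ≅ Z/2.
  H_2: rank ker ∂_2 − rank ∂_3 = (12 − 12) − 0 = 0, and there is no ∂_3, so H_2 ≅ 0.

(K is a triangulation of the real projective plane RP^2.)

H_0 ≅ Z,  H_1 ≅ Z/2,  H_2 = 0.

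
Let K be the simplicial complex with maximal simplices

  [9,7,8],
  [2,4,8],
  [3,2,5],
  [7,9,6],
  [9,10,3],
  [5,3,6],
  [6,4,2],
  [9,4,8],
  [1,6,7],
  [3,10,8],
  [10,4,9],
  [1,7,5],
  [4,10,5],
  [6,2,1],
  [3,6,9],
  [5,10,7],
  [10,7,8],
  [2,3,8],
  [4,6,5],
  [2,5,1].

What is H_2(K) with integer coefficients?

H_2 ≅ 0.

Order the vertices as 1 < 2 < 3 < 4 < 5 < 6 < 7 < 8 < 9 < 10. Listing each simplex with vertices in this order, K has dimension 2 with simplices:

  0-simplices (10): [1], [2], [3], [4], [5], [6], [7], [8], [9], [10]
  1-simplices (30): (30 of them)
  2-simplices (20): (20 of them)

giving chain groups C_0 ≅ Z^10, C_1 ≅ Z^30, C_2 ≅ Z^20.

The boundary map ∂_1: C_1 → C_0 maps an edge to its endpoints' difference, ∂[p,q] = q − p. For instance
  ∂[5,7] = [7] − [5].
As a 10×30 matrix over Z this has rank 9, with invariant factors (1,1,1,1,1,1,1,1,1).

The boundary map ∂_2: C_2 → C_1 maps a triangle to the signed sum of its edges. For instance
  ∂[2,3,8] = [3,8] − [2,8] + [2,3],
  ∂[4,5,6] = [5,6] − [4,6] + [4,5].
As a 30×20 matrix over Z this has rank 20, with invariant factors (1,1,1,1,1,1,1,1,1,1,1,1,1,1,1,1,1,1,1,2).

Now H_k = ker ∂_k / im ∂_{k+1}, so:

  H_2: rank ker ∂_2 − rank ∂_3 = (20 − 20) − 0 = 0, and there is no ∂_3, so H_2 = 0.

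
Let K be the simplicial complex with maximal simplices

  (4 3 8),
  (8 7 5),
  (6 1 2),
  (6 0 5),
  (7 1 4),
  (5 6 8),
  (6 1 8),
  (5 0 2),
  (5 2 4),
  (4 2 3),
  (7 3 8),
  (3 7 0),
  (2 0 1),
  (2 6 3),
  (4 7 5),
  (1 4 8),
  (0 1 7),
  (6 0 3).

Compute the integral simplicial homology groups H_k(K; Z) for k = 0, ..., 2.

H_0 = Z,  H_1 = Z ⊕ Z/2Z,  H_2 = 0.

Order the vertices as 0 < 1 < 2 < 3 < 4 < 5 < 6 < 7 < 8. Listing each simplex with vertices in this order, K has dimension 2 with simplices:

  0-simplices (9): [0], [1], [2], [3], [4], [5], [6], [7], [8]
  1-simplices (27): (27 of them)
  2-simplices (18): [0,1,2], [0,1,7], [0,2,5], [0,3,6], [0,3,7], [0,5,6], [1,2,6], [1,4,7], [1,4,8], [1,6,8], [2,3,4], [2,3,6], [2,4,5], [3,4,8], [3,7,8], [4,5,7], [5,6,8], [5,7,8]

so the chain groups are C_0 ≅ Z^9, C_1 ≅ Z^27, C_2 ≅ Z^18.

Boundary ∂_1: C_1 → C_0 sends each edge [p,q] (with p < q) to q − p.
The 9×27 boundary matrix has rank 8 and Smith normal form diag(1,1,1,1,1,1,1,1).

Boundary ∂_2: C_2 → C_1 maps a triangle to the signed sum of its edges. For instance
  ∂[0,2,5] = [2,5] − [0,5] + [0,2],
  ∂[1,4,7] = [4,7] − [1,7] + [1,4].
As a 27×18 matrix over Z this has rank 18, with invariant factors (1,1,1,1,1,1,1,1,1,1,1,1,1,1,1,1,1,2).

Now H_k = ker ∂_k / im ∂_{k+1}, so:

  H_0: rank C_0 − rank ∂_1 = 9 − 8 = 1, and the invariant factors of ∂_1 are all 1, so H_0 ≅ Z.
  H_1: rank ker ∂_1 − rank ∂_2 = (27 − 8) − 18 = 1, and ∂_2 has invariant factor 2 > 1, so H_1 ≅ Z ⊕ Z/2Z.
  H_2: rank ker ∂_2 − rank ∂_3 = (18 − 18) − 0 = 0, and there is no ∂_3, so H_2 ≅ 0.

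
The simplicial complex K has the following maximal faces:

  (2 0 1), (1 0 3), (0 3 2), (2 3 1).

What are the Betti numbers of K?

Fix the vertex order 0 < 1 < 2 < 3 and write every simplex with vertices in increasing order. Then dim K = 2 and the simplices of K are:

  0-simplices (4): [0], [1], [2], [3]
  1-simplices (6): [0,1], [0,2], [0,3], [1,2], [1,3], [2,3]
  2-simplices (4): [0,1,2], [0,1,3], [0,2,3], [1,2,3]

so the chain groups are C_0 ≅ Z^4, C_1 ≅ Z^6, C_2 ≅ Z^4.

∂_1: C_1 → C_0 is given by ∂[p,q] = [q] − [p].
As a 4×6 matrix over Z this has rank 3, with invariant factors (1,1,1).

The boundary map ∂_2: C_2 → C_1 maps a triangle to the signed sum of its edges. For instance
  ∂[0,1,2] = [1,2] − [0,2] + [0,1],
  ∂[0,2,3] = [2,3] − [0,3] + [0,2].
This gives a 6×4 integer matrix of rank 3; reducing to Smith normal form yields diagonal entries (1,1,1).

From H_k ≅ ker(∂_k) / im(∂_{k+1}) we obtain:

  H_0: rank C_0 − rank ∂_1 = 4 − 3 = 1, and the invariant factors of ∂_1 are all 1, so H_0 ≅ Z.
  H_1: rank ker ∂_1 − rank ∂_2 = (6 − 3) − 3 = 0, and the invariant factors of ∂_2 are all 1, so H_1 ≅ 0.
  H_2: rank ker ∂_2 − rank ∂_3 = (4 − 3) − 0 = 1, and there is no ∂_3, so H_2 ≅ Z.

Hence the Betti numbers are b_0 = 1, b_1 = 0, b_2 = 1.

b_0 = 1, b_1 = 0, b_2 = 1.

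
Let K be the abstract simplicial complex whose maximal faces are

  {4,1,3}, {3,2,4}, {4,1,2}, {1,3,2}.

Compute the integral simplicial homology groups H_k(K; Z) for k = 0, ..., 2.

Order the vertices as 1 < 2 < 3 < 4. Listing each simplex with vertices in this order, K has dimension 2 with simplices:

  0-simplices (4): [1], [2], [3], [4]
  1-simplices (6): [1,2], [1,3], [1,4], [2,3], [2,4], [3,4]
  2-simplices (4): [1,2,3], [1,2,4], [1,3,4], [2,3,4]

Hence C_0 ≅ Z^4, C_1 ≅ Z^6, C_2 ≅ Z^4.

∂_1: C_1 → C_0 sends each edge [p,q] (with p < q) to q − p. For instance
  ∂[1,4] = [4] − [1].
This gives a 4×6 integer matrix of rank 3; reducing to Smith normal form yields diagonal entries (1,1,1).

Boundary ∂_2: C_2 → C_1 maps a triangle to the signed sum of its edges. For instance
  ∂[2,3,4] = [3,4] − [2,4] + [2,3],
  ∂[1,2,4] = [2,4] − [1,4] + [1,2].
The resulting 6×4 matrix has rank 3, and its Smith normal form has invariant factors (1,1,1).

Computing H_k = (kernel of ∂_k) / (image of ∂_{k+1}):

  H_0: rank C_0 − rank ∂_1 = 4 − 3 = 1, and the invariant factors of ∂_1 are all 1, so H_0 = Z.
  H_1: rank ker ∂_1 − rank ∂_2 = (6 − 3) − 3 = 0, and the invariant factors of ∂_2 are all 1, so H_1 = 0.
  H_2: rank ker ∂_2 − rank ∂_3 = (4 − 3) − 0 = 1, and there is no ∂_3, so H_2 = Z.

As a check, the Euler characteristic is 4 − 6 + 4 = 2, which agrees with 1 − 0 + 1 = 2.
(K is a triangulation of the 2-sphere S^2.)

H_0 ≅ Z,  H_1 = 0,  H_2 ≅ Z.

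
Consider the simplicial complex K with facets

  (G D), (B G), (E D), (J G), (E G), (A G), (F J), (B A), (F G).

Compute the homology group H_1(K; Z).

Fix the vertex order A < B < D < E < F < G < J and write every simplex with vertices in increasing order. Then dim K = 1 and the simplices of K are:

  0-simplices (7): A, B, D, E, F, G, J
  1-simplices (9): AB, AG, BG, DE, DG, EG, FG, FJ, GJ

so the chain groups are C_0 ≅ Z^7, C_1 ≅ Z^9.

∂_1: C_1 → C_0 sends each edge [p,q] (with p < q) to q − p.
This gives a 7×9 integer matrix of rank 6; reducing to Smith normal form yields diagonal entries (1,1,1,1,1,1).

Now H_k = ker ∂_k / im ∂_{k+1}, so:

  H_1: rank ker ∂_1 − rank ∂_2 = (9 − 6) − 0 = 3, and there is no ∂_2, so H_1 ≅ Z^3.

H_1 ≅ Z^3.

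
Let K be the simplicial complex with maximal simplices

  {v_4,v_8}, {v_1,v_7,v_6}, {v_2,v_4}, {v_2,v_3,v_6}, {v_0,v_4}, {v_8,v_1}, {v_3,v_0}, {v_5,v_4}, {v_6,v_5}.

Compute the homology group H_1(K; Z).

H_1 = Z^3.

Fix the vertex order v_0 < v_1 < v_2 < v_3 < v_4 < v_5 < v_6 < v_7 < v_8 and write every simplex with vertices in increasing order. Then dim K = 2 and the simplices of K are:

  0-simplices (9): [v_0], [v_1], [v_2], [v_3], [v_4], [v_5], [v_6], [v_7], [v_8]
  1-simplices (13): [v_0,v_3], [v_0,v_4], [v_1,v_6], [v_1,v_7], [v_1,v_8], [v_2,v_3], [v_2,v_4], [v_2,v_6], [v_3,v_6], [v_4,v_5], [v_4,v_8], [v_5,v_6], [v_6,v_7]
  2-simplices (2): [v_1,v_6,v_7], [v_2,v_3,v_6]

giving chain groups C_0 ≅ Z^9, C_1 ≅ Z^13, C_2 ≅ Z^2.

∂_1: C_1 → C_0 maps an edge to its endpoints' difference, ∂[p,q] = q − p.
The 9×13 boundary matrix has rank 8 and Smith normal form diag(1,1,1,1,1,1,1,1).

∂_2: C_2 → C_1 acts by ∂[p,q,r] = [q,r] − [p,r] + [p,q]. For instance
  ∂[v_2,v_3,v_6] = [v_3,v_6] − [v_2,v_6] + [v_2,v_3],
  ∂[v_1,v_6,v_7] = [v_6,v_7] − [v_1,v_7] + [v_1,v_6].
As a 13×2 matrix over Z this has rank 2, with invariant factors (1,1).

Now H_k = ker ∂_k / im ∂_{k+1}, so:

  H_1: rank ker ∂_1 − rank ∂_2 = (13 − 8) − 2 = 3, and the invariant factors of ∂_2 are all 1, so H_1 ≅ Z^3.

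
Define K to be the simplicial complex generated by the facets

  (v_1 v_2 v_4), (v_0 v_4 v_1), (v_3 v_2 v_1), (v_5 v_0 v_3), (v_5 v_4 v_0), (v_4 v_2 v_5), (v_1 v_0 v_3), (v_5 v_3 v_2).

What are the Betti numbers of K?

b_0 = 1, b_1 = 0, b_2 = 1.

We work with the vertex ordering v_0 < v_1 < v_2 < v_3 < v_4 < v_5. The simplices of K, each written with vertices in increasing order, are:

  0-simplices (6): [v_0], [v_1], [v_2], [v_3], [v_4], [v_5]
  1-simplices (12): [v_0,v_1], [v_0,v_3], [v_0,v_4], [v_0,v_5], [v_1,v_2], [v_1,v_3], [v_1,v_4], [v_2,v_3], [v_2,v_4], [v_2,v_5], [v_3,v_5], [v_4,v_5]
  2-simplices (8): [v_0,v_1,v_3], [v_0,v_1,v_4], [v_0,v_3,v_5], [v_0,v_4,v_5], [v_1,v_2,v_3], [v_1,v_2,v_4], [v_2,v_3,v_5], [v_2,v_4,v_5]

Hence C_0 ≅ Z^6, C_1 ≅ Z^12, C_2 ≅ Z^8.

∂_1: C_1 → C_0 maps an edge to its endpoints' difference, ∂[p,q] = q − p. For instance
  ∂[v_0,v_1] = [v_1] − [v_0].
This gives a 6×12 integer matrix of rank 5; reducing to Smith normal form yields diagonal entries (1,1,1,1,1).

Boundary ∂_2: C_2 → C_1 acts by ∂[p,q,r] = [q,r] − [p,r] + [p,q]. For instance
  ∂[v_0,v_1,v_4] = [v_1,v_4] − [v_0,v_4] + [v_0,v_1],
  ∂[v_1,v_2,v_3] = [v_2,v_3] − [v_1,v_3] + [v_1,v_2].
As a 12×8 matrix over Z this has rank 7, with invariant factors (1,1,1,1,1,1,1).

Reading off H_k = ker ∂_k / im ∂_{k+1}:

  H_0: rank C_0 − rank ∂_1 = 6 − 5 = 1, and the invariant factors of ∂_1 are all 1, so H_0 = Z.
  H_1: rank ker ∂_1 − rank ∂_2 = (12 − 5) − 7 = 0, and the invariant factors of ∂_2 are all 1, so H_1 = 0.
  H_2: rank ker ∂_2 − rank ∂_3 = (8 − 7) − 0 = 1, and there is no ∂_3, so H_2 = Z.

As a check, the Euler characteristic is 6 − 12 + 8 = 2, which agrees with 1 − 0 + 1 = 2.

Hence the Betti numbers are b_0 = 1, b_1 = 0, b_2 = 1.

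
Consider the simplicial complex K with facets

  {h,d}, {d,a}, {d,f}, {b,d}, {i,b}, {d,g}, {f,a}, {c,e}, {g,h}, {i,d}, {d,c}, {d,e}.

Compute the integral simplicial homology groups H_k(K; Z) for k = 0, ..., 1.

H_0 = Z,  H_1 = Z^4.

Fix the vertex order a < b < c < d < e < f < g < h < i and write every simplex with vertices in increasing order. Then dim K = 1 and the simplices of K are:

  0-simplices (9): a, b, c, d, e, f, g, h, i
  1-simplices (12): ad, af, bd, bi, cd, ce, de, df, dg, dh, di, gh

Hence C_0 ≅ Z^9, C_1 ≅ Z^12.

Boundary ∂_1: C_1 → C_0 maps an edge to its endpoints' difference, ∂[p,q] = q − p.
The 9×12 boundary matrix has rank 8 and Smith normal form diag(1,1,1,1,1,1,1,1).

Now H_k = ker ∂_k / im ∂_{k+1}, so:

  H_0: rank C_0 − rank ∂_1 = 9 − 8 = 1, and the invariant factors of ∂_1 are all 1, so H_0 = Z.
  H_1: rank ker ∂_1 − rank ∂_2 = (12 − 8) − 0 = 4, and there is no ∂_2, so H_1 = Z^4.

As a check, the Euler characteristic is 9 − 12 = -3, which agrees with 1 − 4 = -3.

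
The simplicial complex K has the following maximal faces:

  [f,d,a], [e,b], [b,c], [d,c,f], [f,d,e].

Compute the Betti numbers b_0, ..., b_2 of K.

b_0 = 1, b_1 = 1, b_2 = 0.

Order the vertices as a < b < c < d < e < f. Listing each simplex with vertices in this order, K has dimension 2 with simplices:

  0-simplices (6): a, b, c, d, e, f
  1-simplices (9): ad, af, bc, be, cd, cf, de, df, ef
  2-simplices (3): adf, cdf, def

Hence C_0 ≅ Z^6, C_1 ≅ Z^9, C_2 ≅ Z^3.

Boundary ∂_1: C_1 → C_0 sends each edge [p,q] (with p < q) to q − p. For instance
  ∂de = e − d.
The resulting 6×9 matrix has rank 5, and its Smith normal form has invariant factors (1,1,1,1,1).

Boundary ∂_2: C_2 → C_1 sends each 2-simplex [p,q,r] to [q,r] − [p,r] + [p,q]. For instance
  ∂cdf = df − cf + cd,
  ∂def = ef − df + de.
As a 9×3 matrix over Z this has rank 3, with invariant factors (1,1,1).

Reading off H_k = ker ∂_k / im ∂_{k+1}:

  H_0: rank C_0 − rank ∂_1 = 6 − 5 = 1, and the invariant factors of ∂_1 are all 1, so H_0 = Z.
  H_1: rank ker ∂_1 − rank ∂_2 = (9 − 5) − 3 = 1, and the invariant factors of ∂_2 are all 1, so H_1 = Z.
  H_2: rank ker ∂_2 − rank ∂_3 = (3 − 3) − 0 = 0, and there is no ∂_3, so H_2 = 0.

As a check, the Euler characteristic is 6 − 9 + 3 = 0, which agrees with 1 − 1 + 0 = 0.

Hence the Betti numbers are b_0 = 1, b_1 = 1, b_2 = 0.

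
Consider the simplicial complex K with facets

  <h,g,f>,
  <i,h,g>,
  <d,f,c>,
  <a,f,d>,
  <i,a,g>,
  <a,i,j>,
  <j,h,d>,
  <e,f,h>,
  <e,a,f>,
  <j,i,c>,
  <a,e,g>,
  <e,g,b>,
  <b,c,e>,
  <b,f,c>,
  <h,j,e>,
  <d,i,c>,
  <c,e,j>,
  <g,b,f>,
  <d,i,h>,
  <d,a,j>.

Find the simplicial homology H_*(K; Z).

H_0 ≅ Z,  H_1 ≅ Z ⊕ Z/2Z,  H_2 = 0.

K has 10 vertices, 30 edges, 20 triangles.
rank ∂_0 = 0, rank ∂_1 = 9 ⇒ b_0 = 10 − 0 − 9 = 1; all invariant factors of ∂_1 are 1 so no torsion. So H_0 ≅ Z.
rank ∂_1 = 9, rank ∂_2 = 20 ⇒ b_1 = 30 − 9 − 20 = 1; ∂_2 has invariant factor(s) [2] giving torsion. So H_1 ≅ Z ⊕ Z/2Z.
rank ∂_2 = 20, rank ∂_3 = 0 ⇒ b_2 = 20 − 20 − 0 = 0. So H_2 ≅ 0.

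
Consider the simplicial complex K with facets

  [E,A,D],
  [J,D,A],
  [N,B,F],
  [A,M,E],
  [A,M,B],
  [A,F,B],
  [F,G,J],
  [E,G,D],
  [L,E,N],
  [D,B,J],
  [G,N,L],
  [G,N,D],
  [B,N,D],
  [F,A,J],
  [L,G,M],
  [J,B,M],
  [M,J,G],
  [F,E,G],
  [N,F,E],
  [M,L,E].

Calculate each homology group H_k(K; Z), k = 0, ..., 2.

H_0 ≅ Z,  H_1 ≅ Z ⊕ Z_2,  H_2 = 0.

Fix the vertex order A < B < D < E < F < G < J < L < M < N and write every simplex with vertices in increasing order. Then dim K = 2 and the simplices of K are:

  0-simplices (10): A, B, D, E, F, G, J, L, M, N
  1-simplices (30): AB, AD, AE, AF, AJ, AM, BD, BF, BJ, BM, BN, DE, DG, DJ, DN, EF, EG, EL, EM, EN, FG, FJ, FN, GJ, GL, GM, GN, JM, LM, LN
  2-simplices (20): ABF, ABM, ADE, ADJ, AEM, AFJ, BDJ, BDN, BFN, BJM, DEG, DGN, EFG, EFN, ELM, ELN, FGJ, GJM, GLM, GLN

Hence C_0 ≅ Z^10, C_1 ≅ Z^30, C_2 ≅ Z^20.

The boundary map ∂_1: C_1 → C_0 is given by ∂[p,q] = [q] − [p].
As a 10×30 matrix over Z this has rank 9, with invariant factors (1,1,1,1,1,1,1,1,1).

The boundary map ∂_2: C_2 → C_1 acts by ∂[p,q,r] = [q,r] − [p,r] + [p,q]. For instance
  ∂EFN = FN − EN + EF,
  ∂BDJ = DJ − BJ + BD.
This gives a 30×20 integer matrix of rank 20; reducing to Smith normal form yields diagonal entries (1,1,1,1,1,1,1,1,1,1,1,1,1,1,1,1,1,1,1,2).

From H_k ≅ ker(∂_k) / im(∂_{k+1}) we obtain:

  H_0: rank C_0 − rank ∂_1 = 10 − 9 = 1, and the invariant factors of ∂_1 are all 1, so H_0 = Z.
  H_1: rank ker ∂_1 − rank ∂_2 = (30 − 9) − 20 = 1, and ∂_2 has invariant factor 2 > 1, so H_1 = Z ⊕ Z_2.
  H_2: rank ker ∂_2 − rank ∂_3 = (20 − 20) − 0 = 0, and there is no ∂_3, so H_2 = 0.

As a check, the Euler characteristic is 10 − 30 + 20 = 0, which agrees with 1 − 1 + 0 = 0.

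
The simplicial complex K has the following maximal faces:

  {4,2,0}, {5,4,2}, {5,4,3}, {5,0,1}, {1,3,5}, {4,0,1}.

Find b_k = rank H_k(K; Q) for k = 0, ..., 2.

b_0 = 1, b_1 = 1, b_2 = 0.

K has 6 vertices, 12 edges, 6 triangles.
rank ∂_0 = 0, rank ∂_1 = 5 ⇒ b_0 = 6 − 0 − 5 = 1; all invariant factors of ∂_1 are 1 so no torsion. So H_0 = Z.
rank ∂_1 = 5, rank ∂_2 = 6 ⇒ b_1 = 12 − 5 − 6 = 1; all invariant factors of ∂_2 are 1 so no torsion. So H_1 = Z.
rank ∂_2 = 6, rank ∂_3 = 0 ⇒ b_2 = 6 − 6 − 0 = 0. So H_2 = 0.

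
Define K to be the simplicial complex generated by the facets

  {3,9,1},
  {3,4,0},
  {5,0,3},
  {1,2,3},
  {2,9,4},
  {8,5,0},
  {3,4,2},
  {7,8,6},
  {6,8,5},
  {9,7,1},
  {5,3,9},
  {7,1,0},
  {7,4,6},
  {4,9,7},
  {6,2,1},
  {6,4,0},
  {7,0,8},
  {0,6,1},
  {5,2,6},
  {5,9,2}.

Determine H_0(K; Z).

H_0 = Z.

K has 10 vertices, 30 edges, 20 triangles.
rank ∂_0 = 0, rank ∂_1 = 9 ⇒ b_0 = 10 − 0 − 9 = 1; all invariant factors of ∂_1 are 1 so no torsion. So H_0 ≅ Z.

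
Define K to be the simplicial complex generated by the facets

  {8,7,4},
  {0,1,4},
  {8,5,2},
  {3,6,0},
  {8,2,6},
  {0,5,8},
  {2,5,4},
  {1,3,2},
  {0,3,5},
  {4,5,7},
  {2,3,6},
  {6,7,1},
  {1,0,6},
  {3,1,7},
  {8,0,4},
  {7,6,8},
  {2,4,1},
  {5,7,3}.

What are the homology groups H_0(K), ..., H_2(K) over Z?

H_0 ≅ Z,  H_1 ≅ Z ⊕ Z/2,  H_2 = 0.

Take the total order 0 < 1 < 2 < 3 < 4 < 5 < 6 < 7 < 8 on the vertex set. Then K (dimension 2) consists of the simplices:

  0-simplices (9): [0], [1], [2], [3], [4], [5], [6], [7], [8]
  1-simplices (27): (27 of them)
  2-simplices (18): [0,1,4], [0,1,6], [0,3,5], [0,3,6], [0,4,8], [0,5,8], [1,2,3], [1,2,4], [1,3,7], [1,6,7], [2,3,6], [2,4,5], [2,5,8], [2,6,8], [3,5,7], [4,5,7], [4,7,8], [6,7,8]

giving chain groups C_0 ≅ Z^9, C_1 ≅ Z^27, C_2 ≅ Z^18.

Boundary ∂_1: C_1 → C_0 maps an edge to its endpoints' difference, ∂[p,q] = q − p. For instance
  ∂[3,7] = [7] − [3].
The 9×27 boundary matrix has rank 8 and Smith normal form diag(1,1,1,1,1,1,1,1).

Boundary ∂_2: C_2 → C_1 sends each 2-simplex [p,q,r] to [q,r] − [p,r] + [p,q]. For instance
  ∂[1,2,3] = [2,3] − [1,3] + [1,2],
  ∂[0,1,4] = [1,4] − [0,4] + [0,1].
As a 27×18 matrix over Z this has rank 18, with invariant factors (1,1,1,1,1,1,1,1,1,1,1,1,1,1,1,1,1,2).

From H_k ≅ ker(∂_k) / im(∂_{k+1}) we obtain:

  H_0: rank C_0 − rank ∂_1 = 9 − 8 = 1, and the invariant factors of ∂_1 are all 1, so H_0 = Z.
  H_1: rank ker ∂_1 − rank ∂_2 = (27 − 8) − 18 = 1, and ∂_2 has invariant factor 2 > 1, so H_1 = Z ⊕ Z/2.
  H_2: rank ker ∂_2 − rank ∂_3 = (18 − 18) − 0 = 0, and there is no ∂_3, so H_2 = 0.

As a check, the Euler characteristic is 9 − 27 + 18 = 0, which agrees with 1 − 1 + 0 = 0.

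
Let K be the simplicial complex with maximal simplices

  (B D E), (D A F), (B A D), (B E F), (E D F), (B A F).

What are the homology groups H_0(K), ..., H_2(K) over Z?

Order the vertices as A < B < D < E < F. Listing each simplex with vertices in this order, K has dimension 2 with simplices:

  0-simplices (5): A, B, D, E, F
  1-simplices (9): AB, AD, AF, BD, BE, BF, DE, DF, EF
  2-simplices (6): ABD, ABF, ADF, BDE, BEF, DEF

so the chain groups are C_0 ≅ Z^5, C_1 ≅ Z^9, C_2 ≅ Z^6.

The boundary map ∂_1: C_1 → C_0 maps an edge to its endpoints' difference, ∂[p,q] = q − p.
The resulting 5×9 matrix has rank 4, and its Smith normal form has invariant factors (1,1,1,1).

The boundary map ∂_2: C_2 → C_1 acts by ∂[p,q,r] = [q,r] − [p,r] + [p,q]. For instance
  ∂ABF = BF − AF + AB,
  ∂ABD = BD − AD + AB.
The 9×6 boundary matrix has rank 5 and Smith normal form diag(1,1,1,1,1).

Computing H_k = (kernel of ∂_k) / (image of ∂_{k+1}):

  H_0: rank C_0 − rank ∂_1 = 5 − 4 = 1, and the invariant factors of ∂_1 are all 1, so H_0 ≅ Z.
  H_1: rank ker ∂_1 − rank ∂_2 = (9 − 4) − 5 = 0, and the invariant factors of ∂_2 are all 1, so H_1 ≅ 0.
  H_2: rank ker ∂_2 − rank ∂_3 = (6 − 5) − 0 = 1, and there is no ∂_3, so H_2 ≅ Z.

H_0 = Z,  H_1 = 0,  H_2 = Z.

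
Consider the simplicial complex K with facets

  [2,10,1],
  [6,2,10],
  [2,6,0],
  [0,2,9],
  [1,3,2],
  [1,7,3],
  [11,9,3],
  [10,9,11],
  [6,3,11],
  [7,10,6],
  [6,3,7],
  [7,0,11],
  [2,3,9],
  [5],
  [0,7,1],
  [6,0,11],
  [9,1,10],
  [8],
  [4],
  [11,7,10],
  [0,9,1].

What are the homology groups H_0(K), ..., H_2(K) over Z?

Order the vertices as 0 < 1 < 2 < 3 < 4 < 5 < 6 < 7 < 8 < 9 < 10 < 11. Listing each simplex with vertices in this order, K has dimension 2 with simplices:

  0-simplices (12): [0], [1], [2], [3], [4], [5], [6], [7], [8], [9], [10], [11]
  1-simplices (27): (27 of them)
  2-simplices (18): (18 of them)

so the chain groups are C_0 ≅ Z^12, C_1 ≅ Z^27, C_2 ≅ Z^18.

The boundary map ∂_1: C_1 → C_0 is given by ∂[p,q] = [q] − [p]. For instance
  ∂[0,9] = [9] − [0].
The resulting 12×27 matrix has rank 8, and its Smith normal form has invariant factors (1,1,1,1,1,1,1,1).

Boundary ∂_2: C_2 → C_1 maps a triangle to the signed sum of its edges. For instance
  ∂[3,6,11] = [6,11] − [3,11] + [3,6],
  ∂[7,10,11] = [10,11] − [7,11] + [7,10].
The resulting 27×18 matrix has rank 18, and its Smith normal form has invariant factors (1,1,1,1,1,1,1,1,1,1,1,1,1,1,1,1,1,2).

Computing H_k = (kernel of ∂_k) / (image of ∂_{k+1}):

  H_0: rank C_0 − rank ∂_1 = 12 − 8 = 4, and the invariant factors of ∂_1 are all 1, so H_0 = Z^4.
  H_1: rank ker ∂_1 − rank ∂_2 = (27 − 8) − 18 = 1, and ∂_2 has invariant factor 2 > 1, so H_1 = Z ⊕ Z/2.
  H_2: rank ker ∂_2 − rank ∂_3 = (18 − 18) − 0 = 0, and there is no ∂_3, so H_2 = 0.

(K is a triangulation of the disjoint union of the Klein bottle and a set of 3 points.)

H_0 = Z^4,  H_1 = Z ⊕ Z/2,  H_2 = 0.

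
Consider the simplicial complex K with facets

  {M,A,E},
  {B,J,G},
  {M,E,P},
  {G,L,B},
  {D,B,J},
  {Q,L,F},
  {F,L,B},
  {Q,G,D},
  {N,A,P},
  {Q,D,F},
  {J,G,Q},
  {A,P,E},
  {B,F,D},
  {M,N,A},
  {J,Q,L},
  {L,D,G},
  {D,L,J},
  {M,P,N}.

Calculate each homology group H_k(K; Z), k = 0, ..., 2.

Order the vertices as A < B < D < E < F < G < J < L < M < N < P < Q. Listing each simplex with vertices in this order, K has dimension 2 with simplices:

  0-simplices (12): A, B, D, E, F, G, J, L, M, N, P, Q
  1-simplices (27): AE, AM, AN, AP, BD, BF, BG, BJ, BL, DF, DG, DJ, DL, DQ, EM, EP, FL, FQ, GJ, GL, GQ, JL, JQ, LQ, MN, MP, NP
  2-simplices (18): AEM, AEP, AMN, ANP, BDF, BDJ, BFL, BGJ, BGL, DFQ, DGL, DGQ, DJL, EMP, FLQ, GJQ, JLQ, MNP

giving chain groups C_0 ≅ Z^12, C_1 ≅ Z^27, C_2 ≅ Z^18.

Boundary ∂_1: C_1 → C_0 sends each edge [p,q] (with p < q) to q − p.
The resulting 12×27 matrix has rank 10, and its Smith normal form has invariant factors (1,1,1,1,1,1,1,1,1,1).

The boundary map ∂_2: C_2 → C_1 acts by ∂[p,q,r] = [q,r] − [p,r] + [p,q]. For instance
  ∂ANP = NP − AP + AN,
  ∂BFL = FL − BL + BF.
The 27×18 boundary matrix has rank 17 and Smith normal form diag(1,1,1,1,1,1,1,1,1,1,1,1,1,1,1,1,2).

Reading off H_k = ker ∂_k / im ∂_{k+1}:

  H_0: rank C_0 − rank ∂_1 = 12 − 10 = 2, and the invariant factors of ∂_1 are all 1, so H_0 ≅ Z^2.
  H_1: rank ker ∂_1 − rank ∂_2 = (27 − 10) − 17 = 0, and ∂_2 has invariant factor 2 > 1, so H_1 ≅ Z/2.
  H_2: rank ker ∂_2 − rank ∂_3 = (18 − 17) − 0 = 1, and there is no ∂_3, so H_2 ≅ Z.

H_0 ≅ Z^2,  H_1 ≅ Z/2,  H_2 ≅ Z.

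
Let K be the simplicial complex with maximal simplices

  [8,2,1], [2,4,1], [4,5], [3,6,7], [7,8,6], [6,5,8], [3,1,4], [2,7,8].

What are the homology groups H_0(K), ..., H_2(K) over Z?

We work with the vertex ordering 1 < 2 < 3 < 4 < 5 < 6 < 7 < 8. The simplices of K, each written with vertices in increasing order, are:

  0-simplices (8): [1], [2], [3], [4], [5], [6], [7], [8]
  1-simplices (16): [1,2], [1,3], [1,4], [1,8], [2,4], [2,7], [2,8], [3,4], [3,6], [3,7], [4,5], [5,6], [5,8], [6,7], [6,8], [7,8]
  2-simplices (7): [1,2,4], [1,2,8], [1,3,4], [2,7,8], [3,6,7], [5,6,8], [6,7,8]

giving chain groups C_0 ≅ Z^8, C_1 ≅ Z^16, C_2 ≅ Z^7.

∂_1: C_1 → C_0 is given by ∂[p,q] = [q] − [p]. For instance
  ∂[1,2] = [2] − [1].
The resulting 8×16 matrix has rank 7, and its Smith normal form has invariant factors (1,1,1,1,1,1,1).

∂_2: C_2 → C_1 sends each 2-simplex [p,q,r] to [q,r] − [p,r] + [p,q]. For instance
  ∂[2,7,8] = [7,8] − [2,8] + [2,7],
  ∂[1,2,8] = [2,8] − [1,8] + [1,2].
As a 16×7 matrix over Z this has rank 7, with invariant factors (1,1,1,1,1,1,1).

Computing H_k = (kernel of ∂_k) / (image of ∂_{k+1}):

  H_0: rank C_0 − rank ∂_1 = 8 − 7 = 1, and the invariant factors of ∂_1 are all 1, so H_0 = Z.
  H_1: rank ker ∂_1 − rank ∂_2 = (16 − 7) − 7 = 2, and the invariant factors of ∂_2 are all 1, so H_1 = Z^2.
  H_2: rank ker ∂_2 − rank ∂_3 = (7 − 7) − 0 = 0, and there is no ∂_3, so H_2 = 0.

H_0 = Z,  H_1 = Z^2,  H_2 = 0.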